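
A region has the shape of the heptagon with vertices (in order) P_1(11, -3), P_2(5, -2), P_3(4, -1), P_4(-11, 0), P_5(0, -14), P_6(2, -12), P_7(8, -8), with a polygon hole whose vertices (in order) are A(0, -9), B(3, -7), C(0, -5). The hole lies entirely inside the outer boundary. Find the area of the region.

149.5

Outer boundary:
Apply the surveyor's formula: 2A = Σ (x_i·y_{i+1} − x_{i+1}·y_i), indices taken mod 7.
Σ = (-7) + (3) + (-11) + (154) + (28) + (80) + (64) = 311
Area = |Σ|/2 = 155.5.
Hole:
Σ = (27) + (-15) + (0) = 12
Area = |Σ|/2 = 6.
Net area = 155.5 − 6 = 149.5.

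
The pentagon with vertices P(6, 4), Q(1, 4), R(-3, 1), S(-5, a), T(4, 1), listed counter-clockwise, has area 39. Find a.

Write out the shoelace sum; only the two edges meeting at S involve a:
2·Area = [((-3)·a − (-5)·1) + ((-5)·1 − 4·a)] + 43
       = -7·a + 43 = 78
⇒ a = -5.

-5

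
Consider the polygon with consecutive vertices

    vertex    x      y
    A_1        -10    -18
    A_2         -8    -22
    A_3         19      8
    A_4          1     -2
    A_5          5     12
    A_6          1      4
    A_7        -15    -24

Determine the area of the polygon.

Apply the shoelace (surveyor's) formula: 2A = Σ (x_i·y_{i+1} − x_{i+1}·y_i), indices taken mod 7.
A_1→A_2: (-10)(-22) − (-8)(-18) = 76
A_2→A_3: (-8)(8) − (19)(-22) = 354
A_3→A_4: (19)(-2) − (1)(8) = -46
A_4→A_5: (1)(12) − (5)(-2) = 22
A_5→A_6: (5)(4) − (1)(12) = 8
A_6→A_7: (1)(-24) − (-15)(4) = 36
A_7→A_1: (-15)(-18) − (-10)(-24) = 30
Σ = 480
Area = |Σ|/2 = 240.

240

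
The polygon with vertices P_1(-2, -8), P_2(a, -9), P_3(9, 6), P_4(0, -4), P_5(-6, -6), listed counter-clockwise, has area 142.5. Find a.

The doubled signed area Σ (x_i y_{i+1} − x_{i+1} y_i) is linear in a.
With a=0 it equals 75; the coefficient of a is 14 (from the two edges through P_2).
So 14·a + 75 = 2·142.5 = 285 ⇒ a = 15.

15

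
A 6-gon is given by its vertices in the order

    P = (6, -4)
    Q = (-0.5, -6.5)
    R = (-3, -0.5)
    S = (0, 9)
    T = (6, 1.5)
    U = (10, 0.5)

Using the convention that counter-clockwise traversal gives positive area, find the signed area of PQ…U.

Apply the shoelace (surveyor's) formula: 2A = Σ (x_i·y_{i+1} − x_{i+1}·y_i), indices taken mod 6.
Σ = (-41) + (-19.25) + (-27) + (-54) + (-12) + (-43) = -196.25
Signed area = Σ/2 = -98.125 (negative ⇒ clockwise traversal).

-98.125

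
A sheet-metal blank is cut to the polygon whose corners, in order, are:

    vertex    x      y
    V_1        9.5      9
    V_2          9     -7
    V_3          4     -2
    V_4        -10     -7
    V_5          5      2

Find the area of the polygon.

72.25

V_1→V_2: (9.5)(-7) − (9)(9) = -147.5
V_2→V_3: (9)(-2) − (4)(-7) = 10
V_3→V_4: (4)(-7) − (-10)(-2) = -48
V_4→V_5: (-10)(2) − (5)(-7) = 15
V_5→V_1: (5)(9) − (9.5)(2) = 26
Σ = -144.5
Area = |Σ|/2 = 72.25.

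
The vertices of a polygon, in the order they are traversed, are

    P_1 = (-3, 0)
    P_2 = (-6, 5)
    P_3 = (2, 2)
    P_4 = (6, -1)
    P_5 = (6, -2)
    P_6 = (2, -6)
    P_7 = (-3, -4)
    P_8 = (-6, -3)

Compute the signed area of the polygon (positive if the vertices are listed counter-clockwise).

Apply the shoelace (surveyor's) formula: 2A = Σ (x_i·y_{i+1} − x_{i+1}·y_i), indices taken mod 8.
Cross-terms: -15, -22, -14, -6, -32, -26, -15, -9  ⇒  Σ = -139
Signed area = Σ/2 = -69.5 (negative ⇒ clockwise traversal).

-69.5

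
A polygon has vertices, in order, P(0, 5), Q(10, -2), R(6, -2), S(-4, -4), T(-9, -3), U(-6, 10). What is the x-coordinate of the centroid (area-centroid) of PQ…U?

Apply the shoelace (surveyor's) formula. First the cross-terms c_i = x_i·y_{i+1} − x_{i+1}·y_i:
  -50, -8, -32, -24, -108, -30  ⇒  2A = -252, A = -126.
Then Σ (x_i + x_{i+1})·c_i = 1420, so x̄ = 1420 / (6·(-126)) = -355/189.

-355/189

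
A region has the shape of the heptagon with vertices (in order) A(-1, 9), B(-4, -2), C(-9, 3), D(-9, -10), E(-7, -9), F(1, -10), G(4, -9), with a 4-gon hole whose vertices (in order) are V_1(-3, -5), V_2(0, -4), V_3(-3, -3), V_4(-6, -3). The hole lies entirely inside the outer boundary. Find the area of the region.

130.5

Outer boundary:
Apply Gauss's area formula: 2A = Σ (x_i·y_{i+1} − x_{i+1}·y_i), indices taken mod 7.
A→B: (-1)(-2) − (-4)(9) = 38
B→C: (-4)(3) − (-9)(-2) = -30
C→D: (-9)(-10) − (-9)(3) = 117
D→E: (-9)(-9) − (-7)(-10) = 11
E→F: (-7)(-10) − (1)(-9) = 79
F→G: (1)(-9) − (4)(-10) = 31
G→A: (4)(9) − (-1)(-9) = 27
Σ = 273
Area = |Σ|/2 = 136.5.
Hole:
Cross-terms: 12, -12, -9, 21  ⇒  Σ = 12
Area = |Σ|/2 = 6.
Net area = 136.5 − 6 = 130.5.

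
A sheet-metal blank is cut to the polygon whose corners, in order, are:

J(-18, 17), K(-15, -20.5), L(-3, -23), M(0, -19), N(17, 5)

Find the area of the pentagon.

833.25

J→K: (-18)(-20.5) − (-15)(17) = 624
K→L: (-15)(-23) − (-3)(-20.5) = 283.5
L→M: (-3)(-19) − (0)(-23) = 57
M→N: (0)(5) − (17)(-19) = 323
N→J: (17)(17) − (-18)(5) = 379
Σ = 1666.5
Area = |Σ|/2 = 833.25.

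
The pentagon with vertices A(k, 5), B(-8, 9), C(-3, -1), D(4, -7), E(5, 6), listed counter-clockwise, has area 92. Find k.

Write out the shoelace sum; only the two edges meeting at A involve k:
2·Area = [(5·5 − k·6) + (k·9 − (-8)·5)] + 119
       = 3·k + 184 = 184
⇒ k = 0.

0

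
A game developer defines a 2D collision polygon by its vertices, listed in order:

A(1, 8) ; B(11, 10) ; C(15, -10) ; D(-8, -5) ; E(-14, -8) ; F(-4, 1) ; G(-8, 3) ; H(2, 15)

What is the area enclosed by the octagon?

Apply the shoelace formula: 2A = Σ (x_i·y_{i+1} − x_{i+1}·y_i), indices taken mod 8.
Σ = (-78) + (-260) + (-155) + (-6) + (-46) + (-4) + (-126) + (1) = -674
Area = |Σ|/2 = 337.

337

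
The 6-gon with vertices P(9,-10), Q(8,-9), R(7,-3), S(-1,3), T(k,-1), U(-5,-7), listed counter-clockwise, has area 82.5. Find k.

0

Write out the shoelace sum; only the two edges meeting at T involve k:
2·Area = [((-1)·(-1) − k·3) + (k·(-7) − (-5)·(-1))] + 169
       = -10·k + 165 = 165
⇒ k = 0.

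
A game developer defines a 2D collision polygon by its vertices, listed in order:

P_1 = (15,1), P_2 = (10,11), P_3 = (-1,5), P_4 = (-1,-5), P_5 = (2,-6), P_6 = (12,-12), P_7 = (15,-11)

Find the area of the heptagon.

259

Σ = (155) + (61) + (10) + (16) + (48) + (48) + (180) = 518
Area = |Σ|/2 = 259.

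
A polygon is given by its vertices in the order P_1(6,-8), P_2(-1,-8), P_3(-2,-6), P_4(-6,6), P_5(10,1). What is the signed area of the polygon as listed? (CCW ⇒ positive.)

-133

Σ = (-56) + (-10) + (-48) + (-66) + (-86) = -266
Signed area = Σ/2 = -133 (negative ⇒ clockwise traversal).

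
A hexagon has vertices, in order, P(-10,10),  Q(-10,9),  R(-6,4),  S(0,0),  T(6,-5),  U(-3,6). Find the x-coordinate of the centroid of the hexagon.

-751/225

Apply the shoelace (surveyor's) formula. First the cross-terms c_i = x_i·y_{i+1} − x_{i+1}·y_i:
  10, 14, 0, 0, 21, 30  ⇒  2A = 75, A = 37.5.
Then Σ (x_i + x_{i+1})·c_i = -751, so x̄ = -751 / (6·37.5) = -751/225.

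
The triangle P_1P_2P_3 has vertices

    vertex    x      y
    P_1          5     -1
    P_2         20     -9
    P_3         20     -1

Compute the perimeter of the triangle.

40

|P_1P_2| = √((15)² + (-8)²) = √289 = 17
|P_2P_3| = √((0)² + (8)²) = √64 = 8
|P_3P_1| = √((-15)² + (0)²) = √225 = 15
Perimeter = 17 + 8 + 15 = 40.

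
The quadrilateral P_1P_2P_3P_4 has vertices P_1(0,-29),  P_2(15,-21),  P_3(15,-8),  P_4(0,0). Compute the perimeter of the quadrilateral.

76

|P_1P_2| = √((15)² + (8)²) = √289 = 17
|P_2P_3| = √((0)² + (13)²) = √169 = 13
|P_3P_4| = √((-15)² + (8)²) = √289 = 17
|P_4P_1| = √((0)² + (-29)²) = √841 = 29
Perimeter = 17 + 13 + 17 + 29 = 76.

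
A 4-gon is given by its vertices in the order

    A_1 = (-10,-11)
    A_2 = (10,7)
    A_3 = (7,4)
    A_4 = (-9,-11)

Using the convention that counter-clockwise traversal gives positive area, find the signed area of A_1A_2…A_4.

-10.5

Cross-terms: 40, -9, -41, -11  ⇒  Σ = -21
Signed area = Σ/2 = -10.5 (negative ⇒ clockwise traversal).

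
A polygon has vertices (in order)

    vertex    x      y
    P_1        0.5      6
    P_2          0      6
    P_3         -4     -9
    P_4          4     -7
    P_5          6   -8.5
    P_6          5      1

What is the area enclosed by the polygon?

88.5

Apply the shoelace formula: 2A = Σ (x_i·y_{i+1} − x_{i+1}·y_i), indices taken mod 6.
Σ = (3) + (24) + (64) + (8) + (48.5) + (29.5) = 177
Area = |Σ|/2 = 88.5.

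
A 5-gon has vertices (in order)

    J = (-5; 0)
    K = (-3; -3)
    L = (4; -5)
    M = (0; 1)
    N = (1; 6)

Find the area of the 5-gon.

37.5

Apply the shoelace (surveyor's) formula: 2A = Σ (x_i·y_{i+1} − x_{i+1}·y_i), indices taken mod 5.
Σ = (15) + (27) + (4) + (-1) + (30) = 75
Area = |Σ|/2 = 37.5.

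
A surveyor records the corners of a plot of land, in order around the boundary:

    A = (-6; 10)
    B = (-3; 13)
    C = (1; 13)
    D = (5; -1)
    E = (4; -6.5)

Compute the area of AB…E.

Apply the shoelace (surveyor's) formula: 2A = Σ (x_i·y_{i+1} − x_{i+1}·y_i), indices taken mod 5.
Σ = (-48) + (-52) + (-66) + (-28.5) + (1) = -193.5
Area = |Σ|/2 = 96.75.

96.75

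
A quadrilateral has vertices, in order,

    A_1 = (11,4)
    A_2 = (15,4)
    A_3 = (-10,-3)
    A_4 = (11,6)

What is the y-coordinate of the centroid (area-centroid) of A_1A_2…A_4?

31/15

Apply the shoelace (surveyor's) formula. First the cross-terms c_i = x_i·y_{i+1} − x_{i+1}·y_i:
  -16, -5, -27, -22  ⇒  2A = -70, A = -35.
Then Σ (y_i + y_{i+1})·c_i = -434, so ȳ = -434 / (6·(-35)) = 31/15.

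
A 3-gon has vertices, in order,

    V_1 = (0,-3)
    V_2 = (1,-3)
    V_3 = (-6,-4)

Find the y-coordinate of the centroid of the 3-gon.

-10/3

Apply the shoelace formula. First the cross-terms c_i = x_i·y_{i+1} − x_{i+1}·y_i:
  3, -22, 18  ⇒  2A = -1, A = -0.5.
Then Σ (y_i + y_{i+1})·c_i = 10, so ȳ = 10 / (6·(-0.5)) = -10/3.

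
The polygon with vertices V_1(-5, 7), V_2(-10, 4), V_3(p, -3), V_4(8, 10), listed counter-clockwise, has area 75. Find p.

-10

Write out the shoelace sum; only the two edges meeting at V_3 involve p:
2·Area = [((-10)·(-3) − p·4) + (p·10 − 8·(-3))] + 156
       = 6·p + 210 = 150
⇒ p = -10.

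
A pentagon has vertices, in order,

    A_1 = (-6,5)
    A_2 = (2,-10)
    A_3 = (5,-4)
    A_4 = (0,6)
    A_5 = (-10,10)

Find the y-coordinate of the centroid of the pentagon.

83/144

Apply the surveyor's formula. First the cross-terms c_i = x_i·y_{i+1} − x_{i+1}·y_i:
  50, 42, 30, 60, 10  ⇒  2A = 192, A = 96.
Then Σ (y_i + y_{i+1})·c_i = 332, so ȳ = 332 / (6·96) = 83/144.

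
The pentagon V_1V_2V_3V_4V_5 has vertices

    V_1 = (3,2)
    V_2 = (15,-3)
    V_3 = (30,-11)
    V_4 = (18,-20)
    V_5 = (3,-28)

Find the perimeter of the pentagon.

|V_1V_2| = √((12)² + (-5)²) = √169 = 13
|V_2V_3| = √((15)² + (-8)²) = √289 = 17
|V_3V_4| = √((-12)² + (-9)²) = √225 = 15
|V_4V_5| = √((-15)² + (-8)²) = √289 = 17
|V_5V_1| = √((0)² + (30)²) = √900 = 30
Perimeter = 13 + 17 + 15 + 17 + 30 = 92.

92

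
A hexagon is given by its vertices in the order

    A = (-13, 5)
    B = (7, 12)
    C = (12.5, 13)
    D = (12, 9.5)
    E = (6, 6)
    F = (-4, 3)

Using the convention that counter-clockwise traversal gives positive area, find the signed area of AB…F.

A→B: (-13)(12) − (7)(5) = -191
B→C: (7)(13) − (12.5)(12) = -59
C→D: (12.5)(9.5) − (12)(13) = -37.25
D→E: (12)(6) − (6)(9.5) = 15
E→F: (6)(3) − (-4)(6) = 42
F→A: (-4)(5) − (-13)(3) = 19
Σ = -211.25
Signed area = Σ/2 = -105.625 (negative ⇒ clockwise traversal).

-105.625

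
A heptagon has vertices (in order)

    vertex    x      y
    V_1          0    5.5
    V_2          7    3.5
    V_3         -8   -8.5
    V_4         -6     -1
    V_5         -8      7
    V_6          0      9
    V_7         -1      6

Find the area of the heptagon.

Apply the shoelace formula: 2A = Σ (x_i·y_{i+1} − x_{i+1}·y_i), indices taken mod 7.
Cross-terms: -38.5, -31.5, -43, -50, -72, 9, -5.5  ⇒  Σ = -231.5
Area = |Σ|/2 = 115.75.

115.75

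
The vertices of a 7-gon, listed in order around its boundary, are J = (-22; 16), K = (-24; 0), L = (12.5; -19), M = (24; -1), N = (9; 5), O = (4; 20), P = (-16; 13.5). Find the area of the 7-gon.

993.75

Apply the surveyor's formula: 2A = Σ (x_i·y_{i+1} − x_{i+1}·y_i), indices taken mod 7.
J→K: (-22)(0) − (-24)(16) = 384
K→L: (-24)(-19) − (12.5)(0) = 456
L→M: (12.5)(-1) − (24)(-19) = 443.5
M→N: (24)(5) − (9)(-1) = 129
N→O: (9)(20) − (4)(5) = 160
O→P: (4)(13.5) − (-16)(20) = 374
P→J: (-16)(16) − (-22)(13.5) = 41
Σ = 1987.5
Area = |Σ|/2 = 993.75.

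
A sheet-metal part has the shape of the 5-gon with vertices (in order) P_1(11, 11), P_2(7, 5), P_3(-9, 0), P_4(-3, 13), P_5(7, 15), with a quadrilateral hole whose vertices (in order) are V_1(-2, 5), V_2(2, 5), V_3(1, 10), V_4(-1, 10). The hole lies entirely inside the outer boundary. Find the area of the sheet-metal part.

144

Outer boundary:
Σ = (-22) + (45) + (-117) + (-136) + (-88) = -318
Area = |Σ|/2 = 159.
Hole:
V_1→V_2: (-2)(5) − (2)(5) = -20
V_2→V_3: (2)(10) − (1)(5) = 15
V_3→V_4: (1)(10) − (-1)(10) = 20
V_4→V_1: (-1)(5) − (-2)(10) = 15
Σ = 30
Area = |Σ|/2 = 15.
Net area = 159 − 15 = 144.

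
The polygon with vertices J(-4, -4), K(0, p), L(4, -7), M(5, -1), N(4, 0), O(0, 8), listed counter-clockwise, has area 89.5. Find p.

The doubled signed area Σ (x_i y_{i+1} − x_{i+1} y_i) is linear in p.
With p=0 it equals 99; the coefficient of p is -8 (from the two edges through K).
So -8·p + 99 = 2·89.5 = 179 ⇒ p = -10.

-10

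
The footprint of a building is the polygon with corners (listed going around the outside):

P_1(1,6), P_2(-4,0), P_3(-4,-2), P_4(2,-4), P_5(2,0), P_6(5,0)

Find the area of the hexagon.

45

P_1→P_2: (1)(0) − (-4)(6) = 24
P_2→P_3: (-4)(-2) − (-4)(0) = 8
P_3→P_4: (-4)(-4) − (2)(-2) = 20
P_4→P_5: (2)(0) − (2)(-4) = 8
P_5→P_6: (2)(0) − (5)(0) = 0
P_6→P_1: (5)(6) − (1)(0) = 30
Σ = 90
Area = |Σ|/2 = 45.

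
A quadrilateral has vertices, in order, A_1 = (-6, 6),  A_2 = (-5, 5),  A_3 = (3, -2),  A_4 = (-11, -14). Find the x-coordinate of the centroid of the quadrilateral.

-1024/219

Apply the shoelace (surveyor's) formula. First the cross-terms c_i = x_i·y_{i+1} − x_{i+1}·y_i:
  0, -5, -64, -150  ⇒  2A = -219, A = -109.5.
Then Σ (x_i + x_{i+1})·c_i = 3072, so x̄ = 3072 / (6·(-109.5)) = -1024/219.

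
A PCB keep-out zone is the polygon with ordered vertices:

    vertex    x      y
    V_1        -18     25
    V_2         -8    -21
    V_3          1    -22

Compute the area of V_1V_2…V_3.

202

V_1→V_2: (-18)(-21) − (-8)(25) = 578
V_2→V_3: (-8)(-22) − (1)(-21) = 197
V_3→V_1: (1)(25) − (-18)(-22) = -371
Σ = 404
Area = |Σ|/2 = 202.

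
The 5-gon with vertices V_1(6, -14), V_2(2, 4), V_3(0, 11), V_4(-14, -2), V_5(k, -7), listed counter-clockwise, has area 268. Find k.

Write out the shoelace sum; only the two edges meeting at V_5 involve k:
2·Area = [((-14)·(-7) − k·(-2)) + (k·(-14) − 6·(-7))] + 228
       = -12·k + 368 = 536
⇒ k = -14.

-14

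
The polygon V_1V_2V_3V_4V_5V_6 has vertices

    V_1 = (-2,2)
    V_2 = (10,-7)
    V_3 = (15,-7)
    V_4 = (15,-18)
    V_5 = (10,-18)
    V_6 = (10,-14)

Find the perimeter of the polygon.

60

|V_1V_2| = √((12)² + (-9)²) = √225 = 15
|V_2V_3| = √((5)² + (0)²) = √25 = 5
|V_3V_4| = √((0)² + (-11)²) = √121 = 11
|V_4V_5| = √((-5)² + (0)²) = √25 = 5
|V_5V_6| = √((0)² + (4)²) = √16 = 4
|V_6V_1| = √((-12)² + (16)²) = √400 = 20
Perimeter = 15 + 5 + 11 + 5 + 4 + 20 = 60.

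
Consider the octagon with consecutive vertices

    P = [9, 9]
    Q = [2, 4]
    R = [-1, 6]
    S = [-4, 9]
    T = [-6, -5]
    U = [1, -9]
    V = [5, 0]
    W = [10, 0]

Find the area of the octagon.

158.5

Cross-terms: 18, 16, 15, 74, 59, 45, 0, 90  ⇒  Σ = 317
Area = |Σ|/2 = 158.5.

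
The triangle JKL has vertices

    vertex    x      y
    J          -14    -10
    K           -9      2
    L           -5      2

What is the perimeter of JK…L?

32

|JK| = √((5)² + (12)²) = √169 = 13
|KL| = √((4)² + (0)²) = √16 = 4
|LJ| = √((-9)² + (-12)²) = √225 = 15
Perimeter = 13 + 4 + 15 = 32.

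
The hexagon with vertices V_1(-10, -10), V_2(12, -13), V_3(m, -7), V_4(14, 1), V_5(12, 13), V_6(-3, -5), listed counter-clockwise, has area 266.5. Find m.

Write out the shoelace sum; only the two edges meeting at V_3 involve m:
2·Area = [(12·(-7) − m·(-13)) + (m·1 − 14·(-7))] + 379
       = 14·m + 393 = 533
⇒ m = 10.

10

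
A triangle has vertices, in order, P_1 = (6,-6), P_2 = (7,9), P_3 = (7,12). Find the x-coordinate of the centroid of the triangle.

Apply the shoelace (surveyor's) formula. First the cross-terms c_i = x_i·y_{i+1} − x_{i+1}·y_i:
  96, 21, -114  ⇒  2A = 3, A = 1.5.
Then Σ (x_i + x_{i+1})·c_i = 60, so x̄ = 60 / (6·1.5) = 20/3.

20/3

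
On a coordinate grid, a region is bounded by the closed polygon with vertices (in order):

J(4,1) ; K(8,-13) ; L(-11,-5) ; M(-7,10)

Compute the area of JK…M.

217.5

Apply the surveyor's formula: 2A = Σ (x_i·y_{i+1} − x_{i+1}·y_i), indices taken mod 4.
Σ = (-60) + (-183) + (-145) + (-47) = -435
Area = |Σ|/2 = 217.5.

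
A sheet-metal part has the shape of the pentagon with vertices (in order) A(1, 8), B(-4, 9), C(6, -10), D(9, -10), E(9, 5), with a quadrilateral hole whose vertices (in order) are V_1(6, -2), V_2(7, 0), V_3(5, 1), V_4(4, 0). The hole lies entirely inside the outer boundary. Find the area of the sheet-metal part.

125

Outer boundary:
Σ = (41) + (-14) + (30) + (135) + (67) = 259
Area = |Σ|/2 = 129.5.
Hole:
Apply the shoelace formula: 2A = Σ (x_i·y_{i+1} − x_{i+1}·y_i), indices taken mod 4.
Σ = (14) + (7) + (-4) + (-8) = 9
Area = |Σ|/2 = 4.5.
Net area = 129.5 − 4.5 = 125.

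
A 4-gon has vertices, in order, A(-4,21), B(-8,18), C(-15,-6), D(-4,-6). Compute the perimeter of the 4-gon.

68

|AB| = √((-4)² + (-3)²) = √25 = 5
|BC| = √((-7)² + (-24)²) = √625 = 25
|CD| = √((11)² + (0)²) = √121 = 11
|DA| = √((0)² + (27)²) = √729 = 27
Perimeter = 5 + 25 + 11 + 27 = 68.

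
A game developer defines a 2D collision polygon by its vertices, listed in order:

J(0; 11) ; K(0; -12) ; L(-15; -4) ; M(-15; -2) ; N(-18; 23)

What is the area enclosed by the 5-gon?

394.5

Σ = (0) + (-180) + (-30) + (-381) + (-198) = -789
Area = |Σ|/2 = 394.5.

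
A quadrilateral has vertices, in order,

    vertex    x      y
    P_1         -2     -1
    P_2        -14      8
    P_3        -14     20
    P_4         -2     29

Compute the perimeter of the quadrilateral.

72

|P_1P_2| = √((-12)² + (9)²) = √225 = 15
|P_2P_3| = √((0)² + (12)²) = √144 = 12
|P_3P_4| = √((12)² + (9)²) = √225 = 15
|P_4P_1| = √((0)² + (-30)²) = √900 = 30
Perimeter = 15 + 12 + 15 + 30 = 72.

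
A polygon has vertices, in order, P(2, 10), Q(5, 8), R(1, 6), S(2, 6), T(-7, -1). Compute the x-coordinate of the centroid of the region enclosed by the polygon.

Apply the shoelace formula. First the cross-terms c_i = x_i·y_{i+1} − x_{i+1}·y_i:
  -34, 22, -6, 40, -68  ⇒  2A = -46, A = -23.
Then Σ (x_i + x_{i+1})·c_i = 16, so x̄ = 16 / (6·(-23)) = -8/69.

-8/69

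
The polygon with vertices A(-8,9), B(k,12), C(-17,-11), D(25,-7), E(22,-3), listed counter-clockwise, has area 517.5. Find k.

Write out the shoelace sum; only the two edges meeting at B involve k:
2·Area = [((-8)·12 − k·9) + (k·(-11) − (-17)·12)] + 647
       = -20·k + 755 = 1035
⇒ k = -14.

-14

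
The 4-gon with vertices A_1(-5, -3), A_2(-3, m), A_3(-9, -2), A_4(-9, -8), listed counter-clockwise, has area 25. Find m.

3

The doubled signed area Σ (x_i y_{i+1} − x_{i+1} y_i) is linear in m.
With m=0 it equals 38; the coefficient of m is 4 (from the two edges through A_2).
So 4·m + 38 = 2·25 = 50 ⇒ m = 3.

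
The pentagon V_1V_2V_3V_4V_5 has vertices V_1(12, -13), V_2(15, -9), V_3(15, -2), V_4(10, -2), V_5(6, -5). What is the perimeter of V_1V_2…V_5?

32

|V_1V_2| = √((3)² + (4)²) = √25 = 5
|V_2V_3| = √((0)² + (7)²) = √49 = 7
|V_3V_4| = √((-5)² + (0)²) = √25 = 5
|V_4V_5| = √((-4)² + (-3)²) = √25 = 5
|V_5V_1| = √((6)² + (-8)²) = √100 = 10
Perimeter = 5 + 7 + 5 + 5 + 10 = 32.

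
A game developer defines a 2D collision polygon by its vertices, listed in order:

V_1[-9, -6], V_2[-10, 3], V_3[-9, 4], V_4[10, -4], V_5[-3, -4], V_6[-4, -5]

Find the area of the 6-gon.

Apply the shoelace (surveyor's) formula: 2A = Σ (x_i·y_{i+1} − x_{i+1}·y_i), indices taken mod 6.
Cross-terms: -87, -13, -4, -52, -1, -21  ⇒  Σ = -178
Area = |Σ|/2 = 89.

89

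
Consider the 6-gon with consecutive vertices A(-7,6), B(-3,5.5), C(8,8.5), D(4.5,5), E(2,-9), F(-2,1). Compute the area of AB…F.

79.875

Σ = (-20.5) + (-69.5) + (1.75) + (-50.5) + (-16) + (-5) = -159.75
Area = |Σ|/2 = 79.875.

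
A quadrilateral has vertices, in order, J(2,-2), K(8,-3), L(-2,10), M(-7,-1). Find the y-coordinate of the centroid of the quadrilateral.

Apply Gauss's area formula. First the cross-terms c_i = x_i·y_{i+1} − x_{i+1}·y_i:
  10, 74, 72, 16  ⇒  2A = 172, A = 86.
Then Σ (y_i + y_{i+1})·c_i = 1068, so ȳ = 1068 / (6·86) = 89/43.

89/43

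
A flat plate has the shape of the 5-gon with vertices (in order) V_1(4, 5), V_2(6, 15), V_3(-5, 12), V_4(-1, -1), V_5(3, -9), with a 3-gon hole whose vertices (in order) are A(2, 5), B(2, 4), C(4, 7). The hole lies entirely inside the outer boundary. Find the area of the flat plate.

Outer boundary:
Cross-terms: 30, 147, 17, 12, 51  ⇒  Σ = 257
Area = |Σ|/2 = 128.5.
Hole:
Apply the shoelace formula: 2A = Σ (x_i·y_{i+1} − x_{i+1}·y_i), indices taken mod 3.
Σ = (-2) + (-2) + (6) = 2
Area = |Σ|/2 = 1.
Net area = 128.5 − 1 = 127.5.

127.5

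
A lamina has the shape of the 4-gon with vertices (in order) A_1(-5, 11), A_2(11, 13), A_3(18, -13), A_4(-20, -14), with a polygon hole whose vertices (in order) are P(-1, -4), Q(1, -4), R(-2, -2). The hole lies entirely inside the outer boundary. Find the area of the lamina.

680.5

Outer boundary:
Apply the surveyor's formula: 2A = Σ (x_i·y_{i+1} − x_{i+1}·y_i), indices taken mod 4.
Σ = (-186) + (-377) + (-512) + (-290) = -1365
Area = |Σ|/2 = 682.5.
Hole:
Apply the shoelace (surveyor's) formula: 2A = Σ (x_i·y_{i+1} − x_{i+1}·y_i), indices taken mod 3.
Σ = (8) + (-10) + (6) = 4
Area = |Σ|/2 = 2.
Net area = 682.5 − 2 = 680.5.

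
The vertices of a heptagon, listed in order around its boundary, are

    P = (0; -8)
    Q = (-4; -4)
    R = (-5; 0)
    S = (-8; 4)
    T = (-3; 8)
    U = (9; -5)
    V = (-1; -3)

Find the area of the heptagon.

Apply the surveyor's formula: 2A = Σ (x_i·y_{i+1} − x_{i+1}·y_i), indices taken mod 7.
P→Q: (0)(-4) − (-4)(-8) = -32
Q→R: (-4)(0) − (-5)(-4) = -20
R→S: (-5)(4) − (-8)(0) = -20
S→T: (-8)(8) − (-3)(4) = -52
T→U: (-3)(-5) − (9)(8) = -57
U→V: (9)(-3) − (-1)(-5) = -32
V→P: (-1)(-8) − (0)(-3) = 8
Σ = -205
Area = |Σ|/2 = 102.5.

102.5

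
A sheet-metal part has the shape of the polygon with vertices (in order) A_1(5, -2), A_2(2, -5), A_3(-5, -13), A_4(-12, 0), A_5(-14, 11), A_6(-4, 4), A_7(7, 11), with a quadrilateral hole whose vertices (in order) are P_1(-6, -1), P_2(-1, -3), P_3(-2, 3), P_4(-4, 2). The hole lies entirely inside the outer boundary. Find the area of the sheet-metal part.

240.5

Outer boundary:
Apply the surveyor's formula: 2A = Σ (x_i·y_{i+1} − x_{i+1}·y_i), indices taken mod 7.
Σ = (-21) + (-51) + (-156) + (-132) + (-12) + (-72) + (-69) = -513
Area = |Σ|/2 = 256.5.
Hole:
Apply the shoelace (surveyor's) formula: 2A = Σ (x_i·y_{i+1} − x_{i+1}·y_i), indices taken mod 4.
Cross-terms: 17, -9, 8, 16  ⇒  Σ = 32
Area = |Σ|/2 = 16.
Net area = 256.5 − 16 = 240.5.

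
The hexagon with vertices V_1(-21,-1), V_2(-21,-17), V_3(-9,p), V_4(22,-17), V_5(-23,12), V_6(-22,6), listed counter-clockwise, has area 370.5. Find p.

Write out the shoelace sum; only the two edges meeting at V_3 involve p:
2·Area = [((-21)·p − (-9)·(-17)) + ((-9)·(-17) − 22·p)] + 483
       = -43·p + 483 = 741
⇒ p = -6.

-6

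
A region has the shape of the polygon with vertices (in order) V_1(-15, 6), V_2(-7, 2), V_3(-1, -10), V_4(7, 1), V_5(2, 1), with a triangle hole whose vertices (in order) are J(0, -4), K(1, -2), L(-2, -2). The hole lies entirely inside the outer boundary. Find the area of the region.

Outer boundary:
Σ = (12) + (72) + (69) + (5) + (27) = 185
Area = |Σ|/2 = 92.5.
Hole:
Σ = (4) + (-6) + (8) = 6
Area = |Σ|/2 = 3.
Net area = 92.5 − 3 = 89.5.

89.5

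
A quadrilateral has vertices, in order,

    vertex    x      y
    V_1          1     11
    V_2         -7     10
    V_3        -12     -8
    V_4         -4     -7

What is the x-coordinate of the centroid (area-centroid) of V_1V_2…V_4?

-5.5

Apply the shoelace (surveyor's) formula. First the cross-terms c_i = x_i·y_{i+1} − x_{i+1}·y_i:
  87, 176, 52, -37  ⇒  2A = 278, A = 139.
Then Σ (x_i + x_{i+1})·c_i = -4587, so x̄ = -4587 / (6·139) = -5.5.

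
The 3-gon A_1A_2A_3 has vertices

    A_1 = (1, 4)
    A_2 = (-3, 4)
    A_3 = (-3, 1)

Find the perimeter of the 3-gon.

|A_1A_2| = √((-4)² + (0)²) = √16 = 4
|A_2A_3| = √((0)² + (-3)²) = √9 = 3
|A_3A_1| = √((4)² + (3)²) = √25 = 5
Perimeter = 4 + 3 + 5 = 12.

12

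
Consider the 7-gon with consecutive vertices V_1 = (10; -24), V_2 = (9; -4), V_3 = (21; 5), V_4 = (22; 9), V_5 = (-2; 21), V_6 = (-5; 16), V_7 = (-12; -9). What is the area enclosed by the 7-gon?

Apply Gauss's area formula: 2A = Σ (x_i·y_{i+1} − x_{i+1}·y_i), indices taken mod 7.
Σ = (176) + (129) + (79) + (480) + (73) + (237) + (378) = 1552
Area = |Σ|/2 = 776.

776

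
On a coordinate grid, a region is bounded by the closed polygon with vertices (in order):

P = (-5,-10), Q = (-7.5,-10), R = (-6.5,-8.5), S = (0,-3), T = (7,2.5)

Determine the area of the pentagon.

21.625

Apply Gauss's area formula: 2A = Σ (x_i·y_{i+1} − x_{i+1}·y_i), indices taken mod 5.
Σ = (-25) + (-1.25) + (19.5) + (21) + (-57.5) = -43.25
Area = |Σ|/2 = 21.625.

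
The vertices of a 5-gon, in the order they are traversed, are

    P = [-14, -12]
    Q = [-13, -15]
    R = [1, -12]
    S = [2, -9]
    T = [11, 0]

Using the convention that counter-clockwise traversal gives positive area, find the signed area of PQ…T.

103.5

Σ = (54) + (171) + (15) + (99) + (-132) = 207
Signed area = Σ/2 = 103.5 (positive ⇒ counter-clockwise traversal).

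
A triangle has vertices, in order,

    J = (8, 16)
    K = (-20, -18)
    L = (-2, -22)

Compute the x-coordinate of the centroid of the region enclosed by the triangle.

Apply Gauss's area formula. First the cross-terms c_i = x_i·y_{i+1} − x_{i+1}·y_i:
  176, 404, 144  ⇒  2A = 724, A = 362.
Then Σ (x_i + x_{i+1})·c_i = -10136, so x̄ = -10136 / (6·362) = -14/3.

-14/3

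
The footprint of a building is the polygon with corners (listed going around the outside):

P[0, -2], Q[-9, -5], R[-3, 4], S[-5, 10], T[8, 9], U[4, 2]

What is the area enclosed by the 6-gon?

Apply the shoelace formula: 2A = Σ (x_i·y_{i+1} − x_{i+1}·y_i), indices taken mod 6.
Σ = (-18) + (-51) + (-10) + (-125) + (-20) + (-8) = -232
Area = |Σ|/2 = 116.

116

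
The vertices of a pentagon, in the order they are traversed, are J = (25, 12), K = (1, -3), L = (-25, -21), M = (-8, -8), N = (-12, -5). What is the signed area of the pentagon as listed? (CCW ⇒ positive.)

-113

J→K: (25)(-3) − (1)(12) = -87
K→L: (1)(-21) − (-25)(-3) = -96
L→M: (-25)(-8) − (-8)(-21) = 32
M→N: (-8)(-5) − (-12)(-8) = -56
N→J: (-12)(12) − (25)(-5) = -19
Σ = -226
Signed area = Σ/2 = -113 (negative ⇒ clockwise traversal).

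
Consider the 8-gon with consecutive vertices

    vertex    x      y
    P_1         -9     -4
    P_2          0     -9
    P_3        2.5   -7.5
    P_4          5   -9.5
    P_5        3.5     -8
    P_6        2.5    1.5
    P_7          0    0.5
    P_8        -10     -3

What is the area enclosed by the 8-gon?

77.5

Apply Gauss's area formula: 2A = Σ (x_i·y_{i+1} − x_{i+1}·y_i), indices taken mod 8.
Cross-terms: 81, 22.5, 13.75, -6.75, 25.25, 1.25, 5, 13  ⇒  Σ = 155
Area = |Σ|/2 = 77.5.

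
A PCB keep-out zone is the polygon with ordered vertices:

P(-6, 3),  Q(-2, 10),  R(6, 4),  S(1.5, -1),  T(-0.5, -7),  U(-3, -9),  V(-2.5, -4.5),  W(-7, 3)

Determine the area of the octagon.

Apply the shoelace (surveyor's) formula: 2A = Σ (x_i·y_{i+1} − x_{i+1}·y_i), indices taken mod 8.
P→Q: (-6)(10) − (-2)(3) = -54
Q→R: (-2)(4) − (6)(10) = -68
R→S: (6)(-1) − (1.5)(4) = -12
S→T: (1.5)(-7) − (-0.5)(-1) = -11
T→U: (-0.5)(-9) − (-3)(-7) = -16.5
U→V: (-3)(-4.5) − (-2.5)(-9) = -9
V→W: (-2.5)(3) − (-7)(-4.5) = -39
W→P: (-7)(3) − (-6)(3) = -3
Σ = -212.5
Area = |Σ|/2 = 106.25.

106.25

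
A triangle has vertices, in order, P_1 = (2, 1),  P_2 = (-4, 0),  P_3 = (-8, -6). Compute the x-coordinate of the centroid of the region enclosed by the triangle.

-10/3

Apply the shoelace (surveyor's) formula. First the cross-terms c_i = x_i·y_{i+1} − x_{i+1}·y_i:
  4, 24, 4  ⇒  2A = 32, A = 16.
Then Σ (x_i + x_{i+1})·c_i = -320, so x̄ = -320 / (6·16) = -10/3.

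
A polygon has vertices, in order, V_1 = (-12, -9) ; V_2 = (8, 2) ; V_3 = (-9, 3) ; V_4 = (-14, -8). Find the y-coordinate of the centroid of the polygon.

-67/39

Apply the shoelace (surveyor's) formula. First the cross-terms c_i = x_i·y_{i+1} − x_{i+1}·y_i:
  48, 42, 114, 30  ⇒  2A = 234, A = 117.
Then Σ (y_i + y_{i+1})·c_i = -1206, so ȳ = -1206 / (6·117) = -67/39.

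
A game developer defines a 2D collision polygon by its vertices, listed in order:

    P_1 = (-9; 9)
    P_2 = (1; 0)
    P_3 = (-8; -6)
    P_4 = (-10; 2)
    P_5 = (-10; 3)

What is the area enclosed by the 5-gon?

Σ = (-9) + (-6) + (-76) + (-10) + (-63) = -164
Area = |Σ|/2 = 82.

82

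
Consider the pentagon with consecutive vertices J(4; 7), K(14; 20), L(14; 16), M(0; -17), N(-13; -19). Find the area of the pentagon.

Apply Gauss's area formula: 2A = Σ (x_i·y_{i+1} − x_{i+1}·y_i), indices taken mod 5.
Σ = (-18) + (-56) + (-238) + (-221) + (-15) = -548
Area = |Σ|/2 = 274.

274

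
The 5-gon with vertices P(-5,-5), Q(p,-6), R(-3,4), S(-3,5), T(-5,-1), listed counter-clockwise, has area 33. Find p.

The doubled signed area Σ (x_i y_{i+1} − x_{i+1} y_i) is linear in p.
With p=0 it equals 57; the coefficient of p is 9 (from the two edges through Q).
So 9·p + 57 = 2·33 = 66 ⇒ p = 1.

1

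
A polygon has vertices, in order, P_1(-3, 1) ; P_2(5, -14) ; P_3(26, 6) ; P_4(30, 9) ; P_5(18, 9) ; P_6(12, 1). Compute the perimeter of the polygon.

|P_1P_2| = √((8)² + (-15)²) = √289 = 17
|P_2P_3| = √((21)² + (20)²) = √841 = 29
|P_3P_4| = √((4)² + (3)²) = √25 = 5
|P_4P_5| = √((-12)² + (0)²) = √144 = 12
|P_5P_6| = √((-6)² + (-8)²) = √100 = 10
|P_6P_1| = √((-15)² + (0)²) = √225 = 15
Perimeter = 17 + 29 + 5 + 12 + 10 + 15 = 88.

88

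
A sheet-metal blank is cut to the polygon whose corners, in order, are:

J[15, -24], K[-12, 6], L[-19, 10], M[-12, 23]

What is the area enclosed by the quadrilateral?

289

Σ = (-198) + (-6) + (-317) + (-57) = -578
Area = |Σ|/2 = 289.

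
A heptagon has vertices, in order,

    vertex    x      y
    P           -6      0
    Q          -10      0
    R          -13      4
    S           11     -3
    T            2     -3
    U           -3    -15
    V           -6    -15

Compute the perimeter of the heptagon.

74

|PQ| = √((-4)² + (0)²) = √16 = 4
|QR| = √((-3)² + (4)²) = √25 = 5
|RS| = √((24)² + (-7)²) = √625 = 25
|ST| = √((-9)² + (0)²) = √81 = 9
|TU| = √((-5)² + (-12)²) = √169 = 13
|UV| = √((-3)² + (0)²) = √9 = 3
|VP| = √((0)² + (15)²) = √225 = 15
Perimeter = 4 + 5 + 25 + 9 + 13 + 3 + 15 = 74.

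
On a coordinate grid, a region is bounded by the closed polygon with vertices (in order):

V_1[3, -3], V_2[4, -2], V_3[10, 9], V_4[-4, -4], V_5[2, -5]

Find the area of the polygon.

47.5

Apply the surveyor's formula: 2A = Σ (x_i·y_{i+1} − x_{i+1}·y_i), indices taken mod 5.
Σ = (6) + (56) + (-4) + (28) + (9) = 95
Area = |Σ|/2 = 47.5.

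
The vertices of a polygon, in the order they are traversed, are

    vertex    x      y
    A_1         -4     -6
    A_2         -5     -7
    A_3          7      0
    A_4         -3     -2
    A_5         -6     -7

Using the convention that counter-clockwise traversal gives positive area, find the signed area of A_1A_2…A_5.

25

Apply the shoelace (surveyor's) formula: 2A = Σ (x_i·y_{i+1} − x_{i+1}·y_i), indices taken mod 5.
A_1→A_2: (-4)(-7) − (-5)(-6) = -2
A_2→A_3: (-5)(0) − (7)(-7) = 49
A_3→A_4: (7)(-2) − (-3)(0) = -14
A_4→A_5: (-3)(-7) − (-6)(-2) = 9
A_5→A_1: (-6)(-6) − (-4)(-7) = 8
Σ = 50
Signed area = Σ/2 = 25 (positive ⇒ counter-clockwise traversal).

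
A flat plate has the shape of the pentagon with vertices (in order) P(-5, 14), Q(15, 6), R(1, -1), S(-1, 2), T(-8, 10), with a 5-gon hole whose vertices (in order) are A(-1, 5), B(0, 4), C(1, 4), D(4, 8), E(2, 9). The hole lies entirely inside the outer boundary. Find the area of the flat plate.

146.5

Outer boundary:
Cross-terms: -240, -21, 1, 6, -62  ⇒  Σ = -316
Area = |Σ|/2 = 158.
Hole:
Apply the shoelace formula: 2A = Σ (x_i·y_{i+1} − x_{i+1}·y_i), indices taken mod 5.
A→B: (-1)(4) − (0)(5) = -4
B→C: (0)(4) − (1)(4) = -4
C→D: (1)(8) − (4)(4) = -8
D→E: (4)(9) − (2)(8) = 20
E→A: (2)(5) − (-1)(9) = 19
Σ = 23
Area = |Σ|/2 = 11.5.
Net area = 158 − 11.5 = 146.5.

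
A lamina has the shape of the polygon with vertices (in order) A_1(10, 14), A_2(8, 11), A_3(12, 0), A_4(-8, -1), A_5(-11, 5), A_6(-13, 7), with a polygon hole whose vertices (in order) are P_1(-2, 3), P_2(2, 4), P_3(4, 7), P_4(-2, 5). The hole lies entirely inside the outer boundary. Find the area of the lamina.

Outer boundary:
Apply the shoelace (surveyor's) formula: 2A = Σ (x_i·y_{i+1} − x_{i+1}·y_i), indices taken mod 6.
Σ = (-2) + (-132) + (-12) + (-51) + (-12) + (-252) = -461
Area = |Σ|/2 = 230.5.
Hole:
Σ = (-14) + (-2) + (34) + (4) = 22
Area = |Σ|/2 = 11.
Net area = 230.5 − 11 = 219.5.

219.5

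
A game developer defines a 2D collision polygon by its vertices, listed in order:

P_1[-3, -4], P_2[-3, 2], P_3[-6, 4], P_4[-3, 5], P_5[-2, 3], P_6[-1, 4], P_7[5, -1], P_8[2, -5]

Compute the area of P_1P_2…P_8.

52.5

Apply the surveyor's formula: 2A = Σ (x_i·y_{i+1} − x_{i+1}·y_i), indices taken mod 8.
Σ = (-18) + (0) + (-18) + (1) + (-5) + (-19) + (-23) + (-23) = -105
Area = |Σ|/2 = 52.5.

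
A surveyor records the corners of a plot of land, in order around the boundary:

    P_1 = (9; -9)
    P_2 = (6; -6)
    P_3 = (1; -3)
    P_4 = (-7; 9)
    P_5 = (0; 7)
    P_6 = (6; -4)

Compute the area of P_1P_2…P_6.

P_1→P_2: (9)(-6) − (6)(-9) = 0
P_2→P_3: (6)(-3) − (1)(-6) = -12
P_3→P_4: (1)(9) − (-7)(-3) = -12
P_4→P_5: (-7)(7) − (0)(9) = -49
P_5→P_6: (0)(-4) − (6)(7) = -42
P_6→P_1: (6)(-9) − (9)(-4) = -18
Σ = -133
Area = |Σ|/2 = 66.5.

66.5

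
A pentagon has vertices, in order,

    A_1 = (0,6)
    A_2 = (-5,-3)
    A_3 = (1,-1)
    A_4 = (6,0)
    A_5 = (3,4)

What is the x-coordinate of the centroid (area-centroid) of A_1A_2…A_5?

65/129

Apply the shoelace (surveyor's) formula. First the cross-terms c_i = x_i·y_{i+1} − x_{i+1}·y_i:
  30, 8, 6, 24, 18  ⇒  2A = 86, A = 43.
Then Σ (x_i + x_{i+1})·c_i = 130, so x̄ = 130 / (6·43) = 65/129.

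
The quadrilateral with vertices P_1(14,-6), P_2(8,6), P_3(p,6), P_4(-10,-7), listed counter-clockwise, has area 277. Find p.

-12

The doubled signed area Σ (x_i y_{i+1} − x_{i+1} y_i) is linear in p.
With p=0 it equals 398; the coefficient of p is -13 (from the two edges through P_3).
So -13·p + 398 = 2·277 = 554 ⇒ p = -12.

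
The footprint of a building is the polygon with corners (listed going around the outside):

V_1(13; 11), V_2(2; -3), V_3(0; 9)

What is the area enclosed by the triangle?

80

V_1→V_2: (13)(-3) − (2)(11) = -61
V_2→V_3: (2)(9) − (0)(-3) = 18
V_3→V_1: (0)(11) − (13)(9) = -117
Σ = -160
Area = |Σ|/2 = 80.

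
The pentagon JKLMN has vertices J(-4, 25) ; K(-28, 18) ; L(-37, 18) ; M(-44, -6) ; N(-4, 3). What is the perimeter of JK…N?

|JK| = √((-24)² + (-7)²) = √625 = 25
|KL| = √((-9)² + (0)²) = √81 = 9
|LM| = √((-7)² + (-24)²) = √625 = 25
|MN| = √((40)² + (9)²) = √1681 = 41
|NJ| = √((0)² + (22)²) = √484 = 22
Perimeter = 25 + 9 + 25 + 41 + 22 = 122.

122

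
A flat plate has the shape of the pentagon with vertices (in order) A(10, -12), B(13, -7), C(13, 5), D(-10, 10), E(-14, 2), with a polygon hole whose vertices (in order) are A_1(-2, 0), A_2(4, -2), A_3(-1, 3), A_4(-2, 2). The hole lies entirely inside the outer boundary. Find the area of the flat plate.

334

Outer boundary:
Σ = (86) + (156) + (180) + (120) + (148) = 690
Area = |Σ|/2 = 345.
Hole:
Apply the shoelace (surveyor's) formula: 2A = Σ (x_i·y_{i+1} − x_{i+1}·y_i), indices taken mod 4.
A_1→A_2: (-2)(-2) − (4)(0) = 4
A_2→A_3: (4)(3) − (-1)(-2) = 10
A_3→A_4: (-1)(2) − (-2)(3) = 4
A_4→A_1: (-2)(0) − (-2)(2) = 4
Σ = 22
Area = |Σ|/2 = 11.
Net area = 345 − 11 = 334.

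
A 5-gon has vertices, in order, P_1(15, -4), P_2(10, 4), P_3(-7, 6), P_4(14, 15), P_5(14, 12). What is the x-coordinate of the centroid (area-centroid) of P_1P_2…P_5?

731/93

Apply Gauss's area formula. First the cross-terms c_i = x_i·y_{i+1} − x_{i+1}·y_i:
  100, 88, -189, -42, -236  ⇒  2A = -279, A = -139.5.
Then Σ (x_i + x_{i+1})·c_i = -6579, so x̄ = -6579 / (6·(-139.5)) = 731/93.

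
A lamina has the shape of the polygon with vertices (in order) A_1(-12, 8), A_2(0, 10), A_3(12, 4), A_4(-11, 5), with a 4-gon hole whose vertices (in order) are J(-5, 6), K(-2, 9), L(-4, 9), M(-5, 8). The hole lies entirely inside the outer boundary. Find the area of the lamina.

Outer boundary:
Apply the surveyor's formula: 2A = Σ (x_i·y_{i+1} − x_{i+1}·y_i), indices taken mod 4.
Cross-terms: -120, -120, 104, -28  ⇒  Σ = -164
Area = |Σ|/2 = 82.
Hole:
Apply the surveyor's formula: 2A = Σ (x_i·y_{i+1} − x_{i+1}·y_i), indices taken mod 4.
Cross-terms: -33, 18, 13, 10  ⇒  Σ = 8
Area = |Σ|/2 = 4.
Net area = 82 − 4 = 78.

78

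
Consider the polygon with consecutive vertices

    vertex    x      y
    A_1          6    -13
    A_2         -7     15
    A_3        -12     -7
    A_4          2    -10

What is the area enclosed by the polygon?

198

Apply the surveyor's formula: 2A = Σ (x_i·y_{i+1} − x_{i+1}·y_i), indices taken mod 4.
A_1→A_2: (6)(15) − (-7)(-13) = -1
A_2→A_3: (-7)(-7) − (-12)(15) = 229
A_3→A_4: (-12)(-10) − (2)(-7) = 134
A_4→A_1: (2)(-13) − (6)(-10) = 34
Σ = 396
Area = |Σ|/2 = 198.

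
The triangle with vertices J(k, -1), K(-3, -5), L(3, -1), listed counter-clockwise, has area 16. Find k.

-5

The doubled signed area Σ (x_i y_{i+1} − x_{i+1} y_i) is linear in k.
With k=0 it equals 12; the coefficient of k is -4 (from the two edges through J).
So -4·k + 12 = 2·16 = 32 ⇒ k = -5.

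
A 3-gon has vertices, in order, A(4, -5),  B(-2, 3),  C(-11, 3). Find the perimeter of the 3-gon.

36

|AB| = √((-6)² + (8)²) = √100 = 10
|BC| = √((-9)² + (0)²) = √81 = 9
|CA| = √((15)² + (-8)²) = √289 = 17
Perimeter = 10 + 9 + 17 = 36.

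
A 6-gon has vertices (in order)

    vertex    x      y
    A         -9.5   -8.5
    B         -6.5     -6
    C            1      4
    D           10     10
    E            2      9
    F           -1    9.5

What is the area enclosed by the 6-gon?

Apply the shoelace (surveyor's) formula: 2A = Σ (x_i·y_{i+1} − x_{i+1}·y_i), indices taken mod 6.
Σ = (1.75) + (-20) + (-30) + (70) + (28) + (98.75) = 148.5
Area = |Σ|/2 = 74.25.

74.25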